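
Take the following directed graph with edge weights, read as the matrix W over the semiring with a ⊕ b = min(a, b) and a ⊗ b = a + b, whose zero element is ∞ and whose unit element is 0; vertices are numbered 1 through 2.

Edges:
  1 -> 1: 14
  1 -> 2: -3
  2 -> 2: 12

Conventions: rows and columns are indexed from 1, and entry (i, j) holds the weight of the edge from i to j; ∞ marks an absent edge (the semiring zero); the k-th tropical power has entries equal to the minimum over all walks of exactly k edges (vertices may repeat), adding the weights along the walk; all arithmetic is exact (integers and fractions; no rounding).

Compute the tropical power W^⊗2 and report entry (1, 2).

W^⊗2:
  [28, 9]
  [∞, 24]
Key observation: the optimum is the walk 1->2->2, with weight (-3) + 12 = 9.
Optimal value attained by: walk 1->2->2.
Answer: (W^⊗2)[1][2] = 9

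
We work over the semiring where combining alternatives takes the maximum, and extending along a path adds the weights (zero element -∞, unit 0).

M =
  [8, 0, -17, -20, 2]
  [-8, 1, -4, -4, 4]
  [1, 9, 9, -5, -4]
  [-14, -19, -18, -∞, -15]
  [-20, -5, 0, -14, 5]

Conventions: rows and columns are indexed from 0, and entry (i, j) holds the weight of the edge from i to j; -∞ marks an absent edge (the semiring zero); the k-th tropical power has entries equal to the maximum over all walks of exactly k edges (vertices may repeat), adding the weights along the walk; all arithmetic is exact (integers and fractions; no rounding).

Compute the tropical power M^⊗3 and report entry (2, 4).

M^⊗2:
  [16, 8, 2, -4, 10]
  [0, 5, 5, -3, 9]
  [10, 18, 18, 5, 13]
  [-6, -9, -9, -23, -10]
  [1, 9, 9, -5, 10]
M^⊗3:
  [24, 16, 11, 4, 18]
  [8, 14, 14, 1, 14]
  [19, 27, 27, 14, 22]
  [2, 0, 0, -13, -4]
  [10, 18, 18, 5, 15]
Key observation: the optimum is the walk 2->2->1->4, with weight 9 + 9 + 4 = 22.
Optimal value attained by: walk 2->2->1->4.
Answer: (M^⊗3)[2][4] = 22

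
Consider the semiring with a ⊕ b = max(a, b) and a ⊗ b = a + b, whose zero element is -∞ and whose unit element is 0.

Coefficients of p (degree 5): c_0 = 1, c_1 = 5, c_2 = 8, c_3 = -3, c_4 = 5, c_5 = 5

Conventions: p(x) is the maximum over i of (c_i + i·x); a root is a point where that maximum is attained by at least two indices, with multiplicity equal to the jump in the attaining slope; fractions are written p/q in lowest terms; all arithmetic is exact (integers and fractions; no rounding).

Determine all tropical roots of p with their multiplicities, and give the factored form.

hull edge (i=0, c=1) to (i=1, c=5): slope 4, span 1
hull edge (i=1, c=5) to (i=2, c=8): slope 3, span 1
hull edge (i=2, c=8) to (i=5, c=5): slope -1, span 3
Factored form: p(x) = 5 ⊗ (x ⊕ (-4)) ⊗ (x ⊕ (-3)) ⊗ (x ⊕ 1) ⊗ (x ⊕ 1) ⊗ (x ⊕ 1)
Answer: roots = -4 (mult 1), -3 (mult 1), 1 (mult 3)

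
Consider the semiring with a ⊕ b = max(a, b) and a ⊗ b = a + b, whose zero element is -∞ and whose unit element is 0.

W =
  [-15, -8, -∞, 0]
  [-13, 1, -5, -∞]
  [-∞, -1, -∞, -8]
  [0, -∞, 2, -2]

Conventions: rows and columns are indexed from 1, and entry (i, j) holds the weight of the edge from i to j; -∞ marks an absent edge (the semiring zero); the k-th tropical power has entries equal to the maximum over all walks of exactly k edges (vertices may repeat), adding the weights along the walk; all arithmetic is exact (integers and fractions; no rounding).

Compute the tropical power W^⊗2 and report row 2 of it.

W^⊗2:
  [0, -7, 2, -2]
  [-12, 2, -4, -13]
  [-8, 0, -6, -10]
  [-2, 1, 0, 0]
Answer: row 2 of W^⊗2 = [-12, 2, -4, -13]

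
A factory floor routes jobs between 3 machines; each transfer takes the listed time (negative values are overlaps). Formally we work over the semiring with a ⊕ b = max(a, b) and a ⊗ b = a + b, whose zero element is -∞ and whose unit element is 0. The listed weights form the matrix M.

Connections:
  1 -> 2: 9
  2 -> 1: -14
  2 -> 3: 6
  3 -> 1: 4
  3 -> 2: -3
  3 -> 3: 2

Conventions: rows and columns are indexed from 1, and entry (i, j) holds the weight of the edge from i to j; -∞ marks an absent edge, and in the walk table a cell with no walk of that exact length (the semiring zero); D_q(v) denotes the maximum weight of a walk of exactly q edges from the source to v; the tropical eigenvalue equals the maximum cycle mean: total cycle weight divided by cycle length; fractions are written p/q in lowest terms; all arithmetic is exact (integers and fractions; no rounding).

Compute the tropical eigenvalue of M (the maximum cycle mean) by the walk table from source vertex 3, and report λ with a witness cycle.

q=0: [-∞, -∞, 0]
q=1: [4, -3, 2]
q=2: [6, 13, 4]
q=3: [8, 15, 19]
Optimal cycle mean attained by: cycle 1->2->3->1, total 9 + 6 + 4, length 3.
Answer: λ = 19/3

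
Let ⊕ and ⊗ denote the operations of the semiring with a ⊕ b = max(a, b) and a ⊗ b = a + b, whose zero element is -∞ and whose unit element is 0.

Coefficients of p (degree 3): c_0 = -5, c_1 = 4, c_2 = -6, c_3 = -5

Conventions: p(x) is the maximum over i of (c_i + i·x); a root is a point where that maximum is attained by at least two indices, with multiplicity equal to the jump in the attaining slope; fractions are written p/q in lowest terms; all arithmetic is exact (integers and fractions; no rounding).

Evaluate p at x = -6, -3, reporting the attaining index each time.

p(-6) = max(-5+0·(-6)=-5, 4+1·(-6)=-2, -6+2·(-6)=-18, -5+3·(-6)=-23) = -2 (attained by i=1)
p(-3) = max(-5+0·(-3)=-5, 4+1·(-3)=1, -6+2·(-3)=-12, -5+3·(-3)=-14) = 1 (attained by i=1)
Answer: p(-6) = -2; p(-3) = 1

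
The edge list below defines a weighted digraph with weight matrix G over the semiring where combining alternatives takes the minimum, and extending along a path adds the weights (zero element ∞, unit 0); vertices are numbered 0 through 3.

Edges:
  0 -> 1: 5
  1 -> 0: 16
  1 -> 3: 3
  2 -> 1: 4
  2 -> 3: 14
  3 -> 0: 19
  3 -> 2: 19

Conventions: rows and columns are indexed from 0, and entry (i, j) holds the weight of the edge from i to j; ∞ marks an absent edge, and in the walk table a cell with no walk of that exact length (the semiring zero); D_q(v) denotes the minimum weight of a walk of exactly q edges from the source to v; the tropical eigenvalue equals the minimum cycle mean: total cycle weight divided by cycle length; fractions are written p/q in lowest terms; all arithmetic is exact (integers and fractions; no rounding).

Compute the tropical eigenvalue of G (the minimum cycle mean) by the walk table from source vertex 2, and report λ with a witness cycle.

q=0: [∞, ∞, 0, ∞]
q=1: [∞, 4, ∞, 14]
q=2: [20, ∞, 33, 7]
q=3: [26, 25, 26, 47]
q=4: [41, 30, 66, 28]
Optimal cycle mean attained by: cycle 1->3->2->1, total 3 + 19 + 4, length 3.
Answer: λ = 26/3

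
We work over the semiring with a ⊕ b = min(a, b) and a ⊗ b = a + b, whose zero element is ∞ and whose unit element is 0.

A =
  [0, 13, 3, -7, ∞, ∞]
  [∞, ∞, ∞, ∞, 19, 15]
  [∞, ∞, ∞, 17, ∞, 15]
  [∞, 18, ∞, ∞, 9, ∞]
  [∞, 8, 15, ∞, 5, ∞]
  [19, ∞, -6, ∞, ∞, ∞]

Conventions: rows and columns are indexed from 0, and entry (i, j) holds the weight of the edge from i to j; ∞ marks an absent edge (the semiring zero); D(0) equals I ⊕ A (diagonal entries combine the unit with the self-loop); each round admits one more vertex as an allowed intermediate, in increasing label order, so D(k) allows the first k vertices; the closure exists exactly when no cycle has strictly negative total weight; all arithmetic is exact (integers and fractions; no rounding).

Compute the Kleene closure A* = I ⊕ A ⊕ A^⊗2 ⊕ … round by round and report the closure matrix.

D(0):
  [0, 13, 3, -7, ∞, ∞]
  [∞, 0, ∞, ∞, 19, 15]
  [∞, ∞, 0, 17, ∞, 15]
  [∞, 18, ∞, 0, 9, ∞]
  [∞, 8, 15, ∞, 0, ∞]
  [19, ∞, -6, ∞, ∞, 0]
D(1):
  [0, 13, 3, -7, ∞, ∞]
  [∞, 0, ∞, ∞, 19, 15]
  [∞, ∞, 0, 17, ∞, 15]
  [∞, 18, ∞, 0, 9, ∞]
  [∞, 8, 15, ∞, 0, ∞]
  [19, 32, -6, 12, ∞, 0]
D(2):
  [0, 13, 3, -7, 32, 28]
  [∞, 0, ∞, ∞, 19, 15]
  [∞, ∞, 0, 17, ∞, 15]
  [∞, 18, ∞, 0, 9, 33]
  [∞, 8, 15, ∞, 0, 23]
  [19, 32, -6, 12, 51, 0]
D(3):
  [0, 13, 3, -7, 32, 18]
  [∞, 0, ∞, ∞, 19, 15]
  [∞, ∞, 0, 17, ∞, 15]
  [∞, 18, ∞, 0, 9, 33]
  [∞, 8, 15, 32, 0, 23]
  [19, 32, -6, 11, 51, 0]
D(4):
  [0, 11, 3, -7, 2, 18]
  [∞, 0, ∞, ∞, 19, 15]
  [∞, 35, 0, 17, 26, 15]
  [∞, 18, ∞, 0, 9, 33]
  [∞, 8, 15, 32, 0, 23]
  [19, 29, -6, 11, 20, 0]
D(5):
  [0, 10, 3, -7, 2, 18]
  [∞, 0, 34, 51, 19, 15]
  [∞, 34, 0, 17, 26, 15]
  [∞, 17, 24, 0, 9, 32]
  [∞, 8, 15, 32, 0, 23]
  [19, 28, -6, 11, 20, 0]
D(6):
  [0, 10, 3, -7, 2, 18]
  [34, 0, 9, 26, 19, 15]
  [34, 34, 0, 17, 26, 15]
  [51, 17, 24, 0, 9, 32]
  [42, 8, 15, 32, 0, 23]
  [19, 28, -6, 11, 20, 0]
Answer: A* = [[0, 10, 3, -7, 2, 18], [34, 0, 9, 26, 19, 15], [34, 34, 0, 17, 26, 15], [51, 17, 24, 0, 9, 32], [42, 8, 15, 32, 0, 23], [19, 28, -6, 11, 20, 0]]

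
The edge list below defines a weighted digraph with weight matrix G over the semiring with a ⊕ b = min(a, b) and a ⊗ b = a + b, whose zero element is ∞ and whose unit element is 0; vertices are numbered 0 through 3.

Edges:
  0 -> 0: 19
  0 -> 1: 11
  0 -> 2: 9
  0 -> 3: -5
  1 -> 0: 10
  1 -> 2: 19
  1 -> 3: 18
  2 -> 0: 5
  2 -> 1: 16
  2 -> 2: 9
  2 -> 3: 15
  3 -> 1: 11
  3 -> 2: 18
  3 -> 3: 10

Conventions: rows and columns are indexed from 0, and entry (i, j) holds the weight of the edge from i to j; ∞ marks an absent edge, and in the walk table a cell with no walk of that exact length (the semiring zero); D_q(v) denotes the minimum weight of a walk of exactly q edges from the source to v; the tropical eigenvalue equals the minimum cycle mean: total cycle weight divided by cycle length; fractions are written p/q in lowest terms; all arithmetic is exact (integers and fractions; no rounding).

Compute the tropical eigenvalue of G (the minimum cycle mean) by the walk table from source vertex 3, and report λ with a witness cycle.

q=0: [∞, ∞, ∞, 0]
q=1: [∞, 11, 18, 10]
q=2: [21, 21, 27, 20]
q=3: [31, 31, 30, 16]
q=4: [35, 27, 34, 26]
Optimal cycle mean attained by: cycle 0->3->1->0, total (-5) + 11 + 10, length 3.
Answer: λ = 16/3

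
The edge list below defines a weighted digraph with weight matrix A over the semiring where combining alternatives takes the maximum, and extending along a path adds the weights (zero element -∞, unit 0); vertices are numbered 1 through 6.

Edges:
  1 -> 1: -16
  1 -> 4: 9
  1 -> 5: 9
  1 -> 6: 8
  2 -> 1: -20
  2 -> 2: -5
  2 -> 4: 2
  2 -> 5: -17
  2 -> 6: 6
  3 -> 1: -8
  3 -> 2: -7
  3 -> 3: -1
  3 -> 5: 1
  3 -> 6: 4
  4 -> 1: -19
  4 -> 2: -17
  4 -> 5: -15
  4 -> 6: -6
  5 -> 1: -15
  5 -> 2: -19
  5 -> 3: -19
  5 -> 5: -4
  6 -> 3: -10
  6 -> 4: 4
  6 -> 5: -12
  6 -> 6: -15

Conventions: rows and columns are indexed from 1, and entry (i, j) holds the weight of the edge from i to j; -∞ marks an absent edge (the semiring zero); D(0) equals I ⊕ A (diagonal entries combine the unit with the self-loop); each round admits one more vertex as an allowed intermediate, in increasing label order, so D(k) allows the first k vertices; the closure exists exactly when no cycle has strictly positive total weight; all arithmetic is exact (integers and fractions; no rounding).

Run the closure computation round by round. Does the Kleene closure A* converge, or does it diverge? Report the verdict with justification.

D(0):
  [0, -∞, -∞, 9, 9, 8]
  [-20, 0, -∞, 2, -17, 6]
  [-8, -7, 0, -∞, 1, 4]
  [-19, -17, -∞, 0, -15, -6]
  [-15, -19, -19, -∞, 0, -∞]
  [-∞, -∞, -10, 4, -12, 0]
D(1):
  [0, -∞, -∞, 9, 9, 8]
  [-20, 0, -∞, 2, -11, 6]
  [-8, -7, 0, 1, 1, 4]
  [-19, -17, -∞, 0, -10, -6]
  [-15, -19, -19, -6, 0, -7]
  [-∞, -∞, -10, 4, -12, 0]
D(2):
  [0, -∞, -∞, 9, 9, 8]
  [-20, 0, -∞, 2, -11, 6]
  [-8, -7, 0, 1, 1, 4]
  [-19, -17, -∞, 0, -10, -6]
  [-15, -19, -19, -6, 0, -7]
  [-∞, -∞, -10, 4, -12, 0]
D(3):
  [0, -∞, -∞, 9, 9, 8]
  [-20, 0, -∞, 2, -11, 6]
  [-8, -7, 0, 1, 1, 4]
  [-19, -17, -∞, 0, -10, -6]
  [-15, -19, -19, -6, 0, -7]
  [-18, -17, -10, 4, -9, 0]
D(4):
  [0, -8, -∞, 9, 9, 8]
  [-17, 0, -∞, 2, -8, 6]
  [-8, -7, 0, 1, 1, 4]
  [-19, -17, -∞, 0, -10, -6]
  [-15, -19, -19, -6, 0, -7]
  [-15, -13, -10, 4, -6, 0]
D(5):
  [0, -8, -10, 9, 9, 8]
  [-17, 0, -27, 2, -8, 6]
  [-8, -7, 0, 1, 1, 4]
  [-19, -17, -29, 0, -10, -6]
  [-15, -19, -19, -6, 0, -7]
  [-15, -13, -10, 4, -6, 0]
D(6):
  [0, -5, -2, 12, 9, 8]
  [-9, 0, -4, 10, 0, 6]
  [-8, -7, 0, 8, 1, 4]
  [-19, -17, -16, 0, -10, -6]
  [-15, -19, -17, -3, 0, -7]
  [-15, -13, -10, 4, -6, 0]
Key observation: every diagonal entry stays at the unit through all rounds, so no improving cycle exists.
Answer: CONVERGES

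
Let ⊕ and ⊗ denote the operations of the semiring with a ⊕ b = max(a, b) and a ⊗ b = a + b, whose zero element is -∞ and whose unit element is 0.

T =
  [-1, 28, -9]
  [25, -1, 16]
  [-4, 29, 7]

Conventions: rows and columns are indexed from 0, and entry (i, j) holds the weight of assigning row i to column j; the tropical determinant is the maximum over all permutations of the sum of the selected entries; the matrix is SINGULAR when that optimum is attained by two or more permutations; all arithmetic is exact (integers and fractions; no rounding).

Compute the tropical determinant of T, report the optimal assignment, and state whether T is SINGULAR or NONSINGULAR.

σ = (0, 1, 2): (-1) + (-1) + 7 = 5
σ = (0, 2, 1): (-1) + 16 + 29 = 44
σ = (1, 0, 2): 28 + 25 + 7 = 60
σ = (1, 2, 0): 28 + 16 + (-4) = 40
σ = (2, 0, 1): (-9) + 25 + 29 = 45
σ = (2, 1, 0): (-9) + (-1) + (-4) = -14
Optimal value attained by: σ = (1, 0, 2).
Answer: det⊕(T) = 60; verdict: NONSINGULAR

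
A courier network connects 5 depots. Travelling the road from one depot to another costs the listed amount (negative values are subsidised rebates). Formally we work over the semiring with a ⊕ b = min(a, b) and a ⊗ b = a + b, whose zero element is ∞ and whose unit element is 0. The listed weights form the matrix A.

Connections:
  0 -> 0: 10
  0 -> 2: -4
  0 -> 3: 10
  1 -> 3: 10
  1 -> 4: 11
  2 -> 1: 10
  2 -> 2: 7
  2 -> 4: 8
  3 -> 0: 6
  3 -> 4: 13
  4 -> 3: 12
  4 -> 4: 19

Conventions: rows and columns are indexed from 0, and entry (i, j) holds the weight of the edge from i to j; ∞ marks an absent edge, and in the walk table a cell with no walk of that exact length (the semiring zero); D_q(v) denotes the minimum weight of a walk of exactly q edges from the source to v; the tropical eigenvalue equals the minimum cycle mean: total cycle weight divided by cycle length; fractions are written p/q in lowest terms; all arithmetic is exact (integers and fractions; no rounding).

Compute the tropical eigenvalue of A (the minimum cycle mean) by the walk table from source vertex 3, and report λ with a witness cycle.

q=0: [∞, ∞, ∞, 0, ∞]
q=1: [6, ∞, ∞, ∞, 13]
q=2: [16, ∞, 2, 16, 32]
q=3: [22, 12, 9, 26, 10]
q=4: [32, 19, 16, 22, 17]
q=5: [28, 26, 23, 29, 24]
Optimal cycle mean attained by: cycle 0->2->1->3->0, total (-4) + 10 + 10 + 6, length 4.
Answer: λ = 11/2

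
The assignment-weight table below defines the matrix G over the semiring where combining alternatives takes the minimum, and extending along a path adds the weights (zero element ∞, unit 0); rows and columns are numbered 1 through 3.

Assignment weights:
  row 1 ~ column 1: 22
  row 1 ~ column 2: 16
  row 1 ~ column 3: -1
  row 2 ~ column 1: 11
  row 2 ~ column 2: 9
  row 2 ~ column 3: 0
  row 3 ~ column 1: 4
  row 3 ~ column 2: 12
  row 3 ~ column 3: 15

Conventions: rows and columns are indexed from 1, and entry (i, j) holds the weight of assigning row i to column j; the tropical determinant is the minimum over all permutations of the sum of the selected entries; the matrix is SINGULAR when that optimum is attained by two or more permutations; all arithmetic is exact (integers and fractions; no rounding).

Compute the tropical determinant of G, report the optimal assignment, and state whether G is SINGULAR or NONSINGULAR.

σ = (1, 2, 3): 22 + 9 + 15 = 46
σ = (1, 3, 2): 22 + 0 + 12 = 34
σ = (2, 1, 3): 16 + 11 + 15 = 42
σ = (2, 3, 1): 16 + 0 + 4 = 20
σ = (3, 1, 2): (-1) + 11 + 12 = 22
σ = (3, 2, 1): (-1) + 9 + 4 = 12
Optimal value attained by: σ = (3, 2, 1).
Answer: det⊕(G) = 12; verdict: NONSINGULAR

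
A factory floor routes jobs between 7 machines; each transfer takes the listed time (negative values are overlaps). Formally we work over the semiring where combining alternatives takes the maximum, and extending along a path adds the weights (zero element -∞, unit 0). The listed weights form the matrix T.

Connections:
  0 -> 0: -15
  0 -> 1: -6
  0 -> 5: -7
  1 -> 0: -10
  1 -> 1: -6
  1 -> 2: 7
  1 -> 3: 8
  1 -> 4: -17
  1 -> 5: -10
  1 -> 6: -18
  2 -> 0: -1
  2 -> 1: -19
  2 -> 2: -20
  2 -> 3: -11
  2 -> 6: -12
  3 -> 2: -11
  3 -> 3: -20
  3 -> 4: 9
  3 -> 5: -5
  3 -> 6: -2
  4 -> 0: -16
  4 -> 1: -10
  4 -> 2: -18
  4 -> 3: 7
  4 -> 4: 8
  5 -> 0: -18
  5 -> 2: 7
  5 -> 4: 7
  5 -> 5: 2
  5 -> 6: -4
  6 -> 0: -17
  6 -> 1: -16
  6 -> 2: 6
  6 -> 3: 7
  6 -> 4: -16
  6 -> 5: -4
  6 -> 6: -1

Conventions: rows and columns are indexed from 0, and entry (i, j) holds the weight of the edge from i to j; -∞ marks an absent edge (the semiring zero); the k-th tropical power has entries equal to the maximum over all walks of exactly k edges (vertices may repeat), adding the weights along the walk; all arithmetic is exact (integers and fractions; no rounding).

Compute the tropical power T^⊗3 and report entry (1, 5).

T^⊗2:
  [-16, -12, 1, 2, 0, -5, -11]
  [6, -12, 1, 2, 17, 3, 6]
  [-16, -7, -6, -5, -2, -8, -13]
  [-7, -1, 4, 16, 17, -3, -3]
  [-8, -2, -3, 15, 16, 2, 5]
  [6, -3, 9, 14, 15, 4, -2]
  [5, -13, 5, 6, 16, 2, 5]
T^⊗3:
  [0, -10, 2, 7, 11, -3, 0]
  [1, 7, 12, 24, 25, 5, 5]
  [-7, -12, 0, 5, 6, -6, -7]
  [3, 7, 6, 24, 25, 11, 14]
  [0, 6, 11, 23, 24, 10, 13]
  [8, 5, 11, 22, 23, 9, 12]
  [4, 6, 11, 23, 24, 4, 4]
Key observation: the optimum is the walk 1->3->5->5, with weight 8 + (-5) + 2 = 5.
Optimal value attained by: walk 1->3->5->5.
Answer: (T^⊗3)[1][5] = 5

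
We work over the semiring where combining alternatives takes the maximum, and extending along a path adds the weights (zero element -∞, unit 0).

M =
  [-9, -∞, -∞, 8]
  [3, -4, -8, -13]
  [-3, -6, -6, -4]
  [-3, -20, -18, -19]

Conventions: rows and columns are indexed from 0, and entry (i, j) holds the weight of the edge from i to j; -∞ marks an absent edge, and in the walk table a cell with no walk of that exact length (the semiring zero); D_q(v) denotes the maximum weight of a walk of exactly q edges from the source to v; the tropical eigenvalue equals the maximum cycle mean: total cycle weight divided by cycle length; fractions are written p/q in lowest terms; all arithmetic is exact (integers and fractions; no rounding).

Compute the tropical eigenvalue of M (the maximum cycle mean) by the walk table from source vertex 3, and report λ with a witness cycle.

q=0: [-∞, -∞, -∞, 0]
q=1: [-3, -20, -18, -19]
q=2: [-12, -24, -24, 5]
q=3: [2, -15, -13, -4]
q=4: [-7, -19, -19, 10]
Optimal cycle mean attained by: cycle 0->3->0, total 8 + (-3), length 2.
Answer: λ = 5/2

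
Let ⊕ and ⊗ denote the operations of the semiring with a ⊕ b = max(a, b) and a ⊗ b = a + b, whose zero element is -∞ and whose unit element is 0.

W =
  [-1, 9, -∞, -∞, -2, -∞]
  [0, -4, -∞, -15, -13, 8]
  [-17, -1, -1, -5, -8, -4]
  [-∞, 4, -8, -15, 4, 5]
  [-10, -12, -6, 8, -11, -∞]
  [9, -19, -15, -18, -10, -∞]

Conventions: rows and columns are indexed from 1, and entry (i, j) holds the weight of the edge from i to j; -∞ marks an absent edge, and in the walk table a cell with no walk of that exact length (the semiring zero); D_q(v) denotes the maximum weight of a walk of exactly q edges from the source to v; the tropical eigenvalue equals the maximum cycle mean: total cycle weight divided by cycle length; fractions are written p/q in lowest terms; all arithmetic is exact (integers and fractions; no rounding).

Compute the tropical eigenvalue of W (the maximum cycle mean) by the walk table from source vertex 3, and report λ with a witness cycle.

q=0: [-∞, -∞, 0, -∞, -∞, -∞]
q=1: [-17, -1, -1, -5, -8, -4]
q=2: [5, -1, -2, 0, -1, 7]
q=3: [16, 14, -3, 7, 4, 7]
q=4: [16, 25, -1, 12, 14, 22]
q=5: [31, 25, 8, 22, 16, 33]
q=6: [42, 40, 18, 24, 29, 33]
Optimal cycle mean attained by: cycle 1->2->6->1, total 9 + 8 + 9, length 3.
Answer: λ = 26/3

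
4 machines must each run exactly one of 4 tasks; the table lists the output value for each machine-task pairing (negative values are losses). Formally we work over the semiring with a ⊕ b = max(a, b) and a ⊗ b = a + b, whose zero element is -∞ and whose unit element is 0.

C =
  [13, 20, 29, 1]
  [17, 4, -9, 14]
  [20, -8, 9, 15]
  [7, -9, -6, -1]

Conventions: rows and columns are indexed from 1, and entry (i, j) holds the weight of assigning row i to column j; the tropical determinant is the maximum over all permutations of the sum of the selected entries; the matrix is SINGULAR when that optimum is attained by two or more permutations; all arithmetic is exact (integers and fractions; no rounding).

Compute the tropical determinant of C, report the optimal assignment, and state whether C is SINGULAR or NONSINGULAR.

σ = (1, 2, 3, 4): 13 + 4 + 9 + (-1) = 25
σ = (1, 2, 4, 3): 13 + 4 + 15 + (-6) = 26
σ = (1, 3, 2, 4): 13 + (-9) + (-8) + (-1) = -5
σ = (1, 3, 4, 2): 13 + (-9) + 15 + (-9) = 10
σ = (1, 4, 2, 3): 13 + 14 + (-8) + (-6) = 13
σ = (1, 4, 3, 2): 13 + 14 + 9 + (-9) = 27
σ = (2, 1, 3, 4): 20 + 17 + 9 + (-1) = 45
σ = (2, 1, 4, 3): 20 + 17 + 15 + (-6) = 46
σ = (2, 3, 1, 4): 20 + (-9) + 20 + (-1) = 30
σ = (2, 3, 4, 1): 20 + (-9) + 15 + 7 = 33
σ = (2, 4, 1, 3): 20 + 14 + 20 + (-6) = 48
σ = (2, 4, 3, 1): 20 + 14 + 9 + 7 = 50
σ = (3, 1, 2, 4): 29 + 17 + (-8) + (-1) = 37
σ = (3, 1, 4, 2): 29 + 17 + 15 + (-9) = 52
σ = (3, 2, 1, 4): 29 + 4 + 20 + (-1) = 52
σ = (3, 2, 4, 1): 29 + 4 + 15 + 7 = 55
σ = (3, 4, 1, 2): 29 + 14 + 20 + (-9) = 54
σ = (3, 4, 2, 1): 29 + 14 + (-8) + 7 = 42
σ = (4, 1, 2, 3): 1 + 17 + (-8) + (-6) = 4
σ = (4, 1, 3, 2): 1 + 17 + 9 + (-9) = 18
σ = (4, 2, 1, 3): 1 + 4 + 20 + (-6) = 19
σ = (4, 2, 3, 1): 1 + 4 + 9 + 7 = 21
σ = (4, 3, 1, 2): 1 + (-9) + 20 + (-9) = 3
σ = (4, 3, 2, 1): 1 + (-9) + (-8) + 7 = -9
Optimal value attained by: σ = (3, 2, 4, 1).
Answer: det⊕(C) = 55; verdict: NONSINGULAR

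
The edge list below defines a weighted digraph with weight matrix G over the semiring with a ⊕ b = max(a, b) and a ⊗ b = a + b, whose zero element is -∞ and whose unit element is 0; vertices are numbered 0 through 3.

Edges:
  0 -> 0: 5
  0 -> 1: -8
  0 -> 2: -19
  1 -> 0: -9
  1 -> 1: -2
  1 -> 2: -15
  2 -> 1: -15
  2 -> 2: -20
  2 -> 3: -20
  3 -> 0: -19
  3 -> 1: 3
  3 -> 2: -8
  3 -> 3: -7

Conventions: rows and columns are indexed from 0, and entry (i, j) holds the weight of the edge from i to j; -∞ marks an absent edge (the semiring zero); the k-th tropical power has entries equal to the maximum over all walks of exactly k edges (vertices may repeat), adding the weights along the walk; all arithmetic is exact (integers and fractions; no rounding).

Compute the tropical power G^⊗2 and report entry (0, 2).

G^⊗2:
  [10, -3, -14, -39]
  [-4, -4, -17, -35]
  [-24, -17, -28, -27]
  [-6, 1, -12, -14]
Key observation: the optimum is the walk 0->0->2, with weight 5 + (-19) = -14.
Optimal value attained by: walk 0->0->2.
Answer: (G^⊗2)[0][2] = -14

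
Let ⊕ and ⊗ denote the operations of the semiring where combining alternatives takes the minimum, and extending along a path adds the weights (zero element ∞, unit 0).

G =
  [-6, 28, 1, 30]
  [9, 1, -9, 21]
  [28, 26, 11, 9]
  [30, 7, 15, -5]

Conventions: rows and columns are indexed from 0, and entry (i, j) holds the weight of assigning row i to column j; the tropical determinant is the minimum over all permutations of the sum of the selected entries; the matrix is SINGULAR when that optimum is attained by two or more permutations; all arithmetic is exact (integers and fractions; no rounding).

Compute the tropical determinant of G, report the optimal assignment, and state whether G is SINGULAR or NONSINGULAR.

σ = (0, 1, 2, 3): (-6) + 1 + 11 + (-5) = 1
σ = (0, 1, 3, 2): (-6) + 1 + 9 + 15 = 19
σ = (0, 2, 1, 3): (-6) + (-9) + 26 + (-5) = 6
σ = (0, 2, 3, 1): (-6) + (-9) + 9 + 7 = 1
σ = (0, 3, 1, 2): (-6) + 21 + 26 + 15 = 56
σ = (0, 3, 2, 1): (-6) + 21 + 11 + 7 = 33
σ = (1, 0, 2, 3): 28 + 9 + 11 + (-5) = 43
σ = (1, 0, 3, 2): 28 + 9 + 9 + 15 = 61
σ = (1, 2, 0, 3): 28 + (-9) + 28 + (-5) = 42
σ = (1, 2, 3, 0): 28 + (-9) + 9 + 30 = 58
σ = (1, 3, 0, 2): 28 + 21 + 28 + 15 = 92
σ = (1, 3, 2, 0): 28 + 21 + 11 + 30 = 90
σ = (2, 0, 1, 3): 1 + 9 + 26 + (-5) = 31
σ = (2, 0, 3, 1): 1 + 9 + 9 + 7 = 26
σ = (2, 1, 0, 3): 1 + 1 + 28 + (-5) = 25
σ = (2, 1, 3, 0): 1 + 1 + 9 + 30 = 41
σ = (2, 3, 0, 1): 1 + 21 + 28 + 7 = 57
σ = (2, 3, 1, 0): 1 + 21 + 26 + 30 = 78
σ = (3, 0, 1, 2): 30 + 9 + 26 + 15 = 80
σ = (3, 0, 2, 1): 30 + 9 + 11 + 7 = 57
σ = (3, 1, 0, 2): 30 + 1 + 28 + 15 = 74
σ = (3, 1, 2, 0): 30 + 1 + 11 + 30 = 72
σ = (3, 2, 0, 1): 30 + (-9) + 28 + 7 = 56
σ = (3, 2, 1, 0): 30 + (-9) + 26 + 30 = 77
Optimal value attained by: σ = (0, 1, 2, 3).
Answer: det⊕(G) = 1; verdict: SINGULAR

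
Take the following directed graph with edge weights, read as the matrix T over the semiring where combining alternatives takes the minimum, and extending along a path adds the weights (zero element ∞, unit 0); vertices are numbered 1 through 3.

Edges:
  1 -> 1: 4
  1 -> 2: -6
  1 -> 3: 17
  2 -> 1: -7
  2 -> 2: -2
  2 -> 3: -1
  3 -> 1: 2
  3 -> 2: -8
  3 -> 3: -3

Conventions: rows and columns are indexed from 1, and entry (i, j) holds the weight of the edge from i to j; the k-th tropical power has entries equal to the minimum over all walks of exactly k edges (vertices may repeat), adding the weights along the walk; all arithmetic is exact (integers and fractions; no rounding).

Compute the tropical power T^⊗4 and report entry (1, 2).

T^⊗2:
  [-13, -8, -7]
  [-9, -13, -4]
  [-15, -11, -9]
T^⊗3:
  [-15, -19, -10]
  [-20, -15, -14]
  [-18, -21, -12]
T^⊗4:
  [-26, -21, -20]
  [-22, -26, -17]
  [-28, -24, -22]
Key observation: the optimum is the walk 1->2->1->2->2, with weight (-6) + (-7) + (-6) + (-2) = -21.
Optimal value attained by: walk 1->2->1->2->2.
Answer: (T^⊗4)[1][2] = -21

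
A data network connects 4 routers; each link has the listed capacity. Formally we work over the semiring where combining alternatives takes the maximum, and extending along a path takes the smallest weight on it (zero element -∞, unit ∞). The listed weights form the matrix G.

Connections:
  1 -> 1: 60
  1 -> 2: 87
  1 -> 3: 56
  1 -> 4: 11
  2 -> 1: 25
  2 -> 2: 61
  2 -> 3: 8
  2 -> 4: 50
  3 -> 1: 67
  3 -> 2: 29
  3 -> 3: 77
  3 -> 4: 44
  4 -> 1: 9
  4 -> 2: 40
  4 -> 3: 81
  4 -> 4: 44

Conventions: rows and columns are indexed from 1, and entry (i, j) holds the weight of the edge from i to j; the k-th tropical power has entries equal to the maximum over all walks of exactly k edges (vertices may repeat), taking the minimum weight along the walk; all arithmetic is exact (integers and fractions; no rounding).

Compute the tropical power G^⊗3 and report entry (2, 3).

G^⊗2:
  [60, 61, 56, 50]
  [25, 61, 50, 50]
  [67, 67, 77, 44]
  [67, 40, 77, 44]
G^⊗3:
  [60, 61, 56, 50]
  [50, 61, 50, 50]
  [67, 67, 77, 50]
  [67, 67, 77, 44]
Key observation: the optimum is the walk 2->2->4->3, with weight 61 min 50 min 81 = 50.
Optimal value attained by: walk 2->2->4->3.
Answer: (G^⊗3)[2][3] = 50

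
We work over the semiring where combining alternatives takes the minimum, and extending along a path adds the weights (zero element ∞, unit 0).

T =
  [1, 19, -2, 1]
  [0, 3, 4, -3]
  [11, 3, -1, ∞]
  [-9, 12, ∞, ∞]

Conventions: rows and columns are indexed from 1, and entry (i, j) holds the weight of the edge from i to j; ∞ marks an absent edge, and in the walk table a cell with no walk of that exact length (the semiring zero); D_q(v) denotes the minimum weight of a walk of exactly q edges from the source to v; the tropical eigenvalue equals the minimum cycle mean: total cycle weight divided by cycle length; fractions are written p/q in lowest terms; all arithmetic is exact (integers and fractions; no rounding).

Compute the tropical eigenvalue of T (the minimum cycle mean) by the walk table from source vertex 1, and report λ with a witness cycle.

q=0: [0, ∞, ∞, ∞]
q=1: [1, 19, -2, 1]
q=2: [-8, 1, -3, 2]
q=3: [-7, 0, -10, -7]
q=4: [-16, -7, -11, -6]
Optimal cycle mean attained by: cycle 1->4->1, total 1 + (-9), length 2.
Answer: λ = -4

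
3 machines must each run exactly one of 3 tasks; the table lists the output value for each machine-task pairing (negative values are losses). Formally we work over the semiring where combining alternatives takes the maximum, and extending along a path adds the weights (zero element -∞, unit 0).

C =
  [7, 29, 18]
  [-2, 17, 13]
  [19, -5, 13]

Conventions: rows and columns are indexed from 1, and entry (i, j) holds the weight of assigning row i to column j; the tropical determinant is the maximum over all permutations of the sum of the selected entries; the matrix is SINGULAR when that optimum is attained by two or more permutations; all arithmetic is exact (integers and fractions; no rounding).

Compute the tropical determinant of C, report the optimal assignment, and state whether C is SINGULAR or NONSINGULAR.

σ = (1, 2, 3): 7 + 17 + 13 = 37
σ = (1, 3, 2): 7 + 13 + (-5) = 15
σ = (2, 1, 3): 29 + (-2) + 13 = 40
σ = (2, 3, 1): 29 + 13 + 19 = 61
σ = (3, 1, 2): 18 + (-2) + (-5) = 11
σ = (3, 2, 1): 18 + 17 + 19 = 54
Optimal value attained by: σ = (2, 3, 1).
Answer: det⊕(C) = 61; verdict: NONSINGULAR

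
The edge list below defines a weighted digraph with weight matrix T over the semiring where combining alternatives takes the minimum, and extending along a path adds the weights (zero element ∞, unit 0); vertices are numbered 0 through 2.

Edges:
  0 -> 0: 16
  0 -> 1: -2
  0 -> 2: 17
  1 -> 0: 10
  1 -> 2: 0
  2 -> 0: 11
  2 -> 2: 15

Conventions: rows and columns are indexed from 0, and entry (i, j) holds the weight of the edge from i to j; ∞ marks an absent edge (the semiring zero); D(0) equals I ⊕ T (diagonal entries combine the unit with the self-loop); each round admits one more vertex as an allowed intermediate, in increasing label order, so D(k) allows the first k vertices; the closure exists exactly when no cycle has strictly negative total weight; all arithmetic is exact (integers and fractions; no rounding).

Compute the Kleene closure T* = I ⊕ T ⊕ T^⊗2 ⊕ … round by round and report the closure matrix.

D(0):
  [0, -2, 17]
  [10, 0, 0]
  [11, ∞, 0]
D(1):
  [0, -2, 17]
  [10, 0, 0]
  [11, 9, 0]
D(2):
  [0, -2, -2]
  [10, 0, 0]
  [11, 9, 0]
D(3):
  [0, -2, -2]
  [10, 0, 0]
  [11, 9, 0]
Answer: T* = [[0, -2, -2], [10, 0, 0], [11, 9, 0]]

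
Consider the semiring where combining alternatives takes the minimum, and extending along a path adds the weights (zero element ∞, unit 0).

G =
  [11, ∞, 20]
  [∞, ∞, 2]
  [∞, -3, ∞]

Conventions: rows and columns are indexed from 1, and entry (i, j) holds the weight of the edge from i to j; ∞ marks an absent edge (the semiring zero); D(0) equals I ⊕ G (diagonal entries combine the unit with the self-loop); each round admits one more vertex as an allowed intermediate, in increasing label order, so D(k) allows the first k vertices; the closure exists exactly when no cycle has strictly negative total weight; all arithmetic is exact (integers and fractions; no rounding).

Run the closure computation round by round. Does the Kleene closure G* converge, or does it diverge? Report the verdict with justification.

D(0):
  [0, ∞, 20]
  [∞, 0, 2]
  [∞, -3, 0]
D(1):
  [0, ∞, 20]
  [∞, 0, 2]
  [∞, -3, 0]
Detection: at round 2, diagonal entry (3, 3) turns strictly negative.
Key observation: the cycle 3->2->3 has total weight (-3) + 2, which is strictly negative.
Answer: DIVERGES — negative cycle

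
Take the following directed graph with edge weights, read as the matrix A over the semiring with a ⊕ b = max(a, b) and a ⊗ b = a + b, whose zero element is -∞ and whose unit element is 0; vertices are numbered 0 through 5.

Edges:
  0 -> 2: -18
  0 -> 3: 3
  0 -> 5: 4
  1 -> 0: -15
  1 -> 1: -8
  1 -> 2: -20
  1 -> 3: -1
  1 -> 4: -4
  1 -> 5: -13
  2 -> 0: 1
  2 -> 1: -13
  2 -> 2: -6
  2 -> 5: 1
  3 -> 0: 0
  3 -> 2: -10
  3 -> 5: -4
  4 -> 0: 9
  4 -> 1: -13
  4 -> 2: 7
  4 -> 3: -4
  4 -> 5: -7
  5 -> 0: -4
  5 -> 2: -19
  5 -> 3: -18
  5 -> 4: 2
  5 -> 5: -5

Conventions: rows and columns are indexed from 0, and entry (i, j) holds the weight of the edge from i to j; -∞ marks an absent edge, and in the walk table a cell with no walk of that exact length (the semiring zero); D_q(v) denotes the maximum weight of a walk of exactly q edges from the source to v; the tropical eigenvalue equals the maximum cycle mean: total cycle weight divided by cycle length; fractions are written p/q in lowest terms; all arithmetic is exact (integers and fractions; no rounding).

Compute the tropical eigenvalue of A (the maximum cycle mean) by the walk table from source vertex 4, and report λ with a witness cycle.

q=0: [-∞, -∞, -∞, -∞, 0, -∞]
q=1: [9, -13, 7, -4, -∞, -7]
q=2: [8, -6, 1, 12, -5, 13]
q=3: [12, -12, 2, 11, 15, 12]
q=4: [24, 2, 22, 15, 14, 16]
q=5: [23, 9, 21, 27, 18, 28]
q=6: [27, 8, 25, 26, 30, 27]
Optimal cycle mean attained by: cycle 0->5->4->0, total 4 + 2 + 9, length 3.
Answer: λ = 5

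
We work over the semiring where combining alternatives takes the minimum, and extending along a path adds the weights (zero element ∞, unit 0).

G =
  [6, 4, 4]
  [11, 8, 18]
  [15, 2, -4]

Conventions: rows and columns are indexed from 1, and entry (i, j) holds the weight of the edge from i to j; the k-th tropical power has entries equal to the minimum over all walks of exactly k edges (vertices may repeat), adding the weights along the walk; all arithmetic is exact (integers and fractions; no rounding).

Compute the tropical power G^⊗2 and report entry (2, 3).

G^⊗2:
  [12, 6, 0]
  [17, 15, 14]
  [11, -2, -8]
Key observation: the optimum is the walk 2->3->3, with weight 18 + (-4) = 14.
Optimal value attained by: walk 2->3->3.
Answer: (G^⊗2)[2][3] = 14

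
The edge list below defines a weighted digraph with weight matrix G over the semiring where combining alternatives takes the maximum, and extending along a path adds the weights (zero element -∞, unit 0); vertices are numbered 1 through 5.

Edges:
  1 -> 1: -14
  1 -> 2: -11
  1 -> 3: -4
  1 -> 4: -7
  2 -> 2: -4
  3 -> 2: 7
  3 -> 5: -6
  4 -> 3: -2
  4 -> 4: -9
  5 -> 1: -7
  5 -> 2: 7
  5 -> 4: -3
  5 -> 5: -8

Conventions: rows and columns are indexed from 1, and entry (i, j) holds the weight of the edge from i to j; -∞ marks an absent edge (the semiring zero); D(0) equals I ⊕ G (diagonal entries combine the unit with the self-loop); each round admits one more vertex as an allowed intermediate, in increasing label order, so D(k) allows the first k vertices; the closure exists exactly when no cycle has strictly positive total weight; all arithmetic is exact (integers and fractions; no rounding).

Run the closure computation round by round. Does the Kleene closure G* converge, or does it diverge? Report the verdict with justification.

D(0):
  [0, -11, -4, -7, -∞]
  [-∞, 0, -∞, -∞, -∞]
  [-∞, 7, 0, -∞, -6]
  [-∞, -∞, -2, 0, -∞]
  [-7, 7, -∞, -3, 0]
D(1):
  [0, -11, -4, -7, -∞]
  [-∞, 0, -∞, -∞, -∞]
  [-∞, 7, 0, -∞, -6]
  [-∞, -∞, -2, 0, -∞]
  [-7, 7, -11, -3, 0]
D(2):
  [0, -11, -4, -7, -∞]
  [-∞, 0, -∞, -∞, -∞]
  [-∞, 7, 0, -∞, -6]
  [-∞, -∞, -2, 0, -∞]
  [-7, 7, -11, -3, 0]
D(3):
  [0, 3, -4, -7, -10]
  [-∞, 0, -∞, -∞, -∞]
  [-∞, 7, 0, -∞, -6]
  [-∞, 5, -2, 0, -8]
  [-7, 7, -11, -3, 0]
D(4):
  [0, 3, -4, -7, -10]
  [-∞, 0, -∞, -∞, -∞]
  [-∞, 7, 0, -∞, -6]
  [-∞, 5, -2, 0, -8]
  [-7, 7, -5, -3, 0]
D(5):
  [0, 3, -4, -7, -10]
  [-∞, 0, -∞, -∞, -∞]
  [-13, 7, 0, -9, -6]
  [-15, 5, -2, 0, -8]
  [-7, 7, -5, -3, 0]
Key observation: every diagonal entry stays at the unit through all rounds, so no improving cycle exists.
Answer: CONVERGES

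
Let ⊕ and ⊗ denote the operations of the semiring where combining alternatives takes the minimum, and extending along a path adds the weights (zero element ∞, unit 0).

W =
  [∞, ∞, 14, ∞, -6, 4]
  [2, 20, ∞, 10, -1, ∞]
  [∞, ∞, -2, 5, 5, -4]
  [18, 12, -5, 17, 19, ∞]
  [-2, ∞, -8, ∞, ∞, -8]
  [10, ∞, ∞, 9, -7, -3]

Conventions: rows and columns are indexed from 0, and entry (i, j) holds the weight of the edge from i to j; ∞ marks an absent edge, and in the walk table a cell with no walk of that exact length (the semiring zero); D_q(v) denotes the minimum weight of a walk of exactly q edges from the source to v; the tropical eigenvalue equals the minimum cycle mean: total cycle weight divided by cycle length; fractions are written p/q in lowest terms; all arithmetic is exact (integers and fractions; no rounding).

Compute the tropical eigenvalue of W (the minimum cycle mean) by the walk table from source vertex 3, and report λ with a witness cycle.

q=0: [∞, ∞, ∞, 0, ∞, ∞]
q=1: [18, 12, -5, 17, 19, ∞]
q=2: [14, 29, -7, 0, 0, -9]
q=3: [-2, 12, -9, -2, -16, -12]
q=4: [-18, 10, -24, -4, -19, -24]
q=5: [-21, 8, -27, -19, -31, -28]
q=6: [-33, -7, -39, -22, -35, -39]
Optimal cycle mean attained by: cycle 4->5->4, total (-8) + (-7), length 2.
Answer: λ = -15/2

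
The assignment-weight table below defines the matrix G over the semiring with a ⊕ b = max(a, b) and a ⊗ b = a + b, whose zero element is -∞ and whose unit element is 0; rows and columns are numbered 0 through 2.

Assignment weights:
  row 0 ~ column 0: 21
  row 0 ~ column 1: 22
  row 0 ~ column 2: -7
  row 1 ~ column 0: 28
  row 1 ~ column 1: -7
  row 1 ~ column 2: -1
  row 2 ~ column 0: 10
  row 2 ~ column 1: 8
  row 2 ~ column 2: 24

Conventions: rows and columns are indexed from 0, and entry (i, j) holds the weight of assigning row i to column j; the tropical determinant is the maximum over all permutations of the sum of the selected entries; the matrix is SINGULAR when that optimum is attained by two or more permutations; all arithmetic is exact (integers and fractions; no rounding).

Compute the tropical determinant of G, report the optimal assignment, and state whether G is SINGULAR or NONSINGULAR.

σ = (0, 1, 2): 21 + (-7) + 24 = 38
σ = (0, 2, 1): 21 + (-1) + 8 = 28
σ = (1, 0, 2): 22 + 28 + 24 = 74
σ = (1, 2, 0): 22 + (-1) + 10 = 31
σ = (2, 0, 1): (-7) + 28 + 8 = 29
σ = (2, 1, 0): (-7) + (-7) + 10 = -4
Optimal value attained by: σ = (1, 0, 2).
Answer: det⊕(G) = 74; verdict: NONSINGULAR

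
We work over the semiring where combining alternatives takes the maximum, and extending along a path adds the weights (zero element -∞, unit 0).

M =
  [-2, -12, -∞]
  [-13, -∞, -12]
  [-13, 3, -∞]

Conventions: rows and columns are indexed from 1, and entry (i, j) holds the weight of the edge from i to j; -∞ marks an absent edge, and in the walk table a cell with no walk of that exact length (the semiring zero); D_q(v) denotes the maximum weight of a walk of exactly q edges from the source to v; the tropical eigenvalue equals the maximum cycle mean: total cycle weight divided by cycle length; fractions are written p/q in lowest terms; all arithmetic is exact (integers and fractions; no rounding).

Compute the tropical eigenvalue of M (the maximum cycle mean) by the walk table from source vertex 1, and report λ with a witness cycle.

q=0: [0, -∞, -∞]
q=1: [-2, -12, -∞]
q=2: [-4, -14, -24]
q=3: [-6, -16, -26]
Optimal cycle mean attained by: cycle 1->1, total (-2), length 1.
Answer: λ = -2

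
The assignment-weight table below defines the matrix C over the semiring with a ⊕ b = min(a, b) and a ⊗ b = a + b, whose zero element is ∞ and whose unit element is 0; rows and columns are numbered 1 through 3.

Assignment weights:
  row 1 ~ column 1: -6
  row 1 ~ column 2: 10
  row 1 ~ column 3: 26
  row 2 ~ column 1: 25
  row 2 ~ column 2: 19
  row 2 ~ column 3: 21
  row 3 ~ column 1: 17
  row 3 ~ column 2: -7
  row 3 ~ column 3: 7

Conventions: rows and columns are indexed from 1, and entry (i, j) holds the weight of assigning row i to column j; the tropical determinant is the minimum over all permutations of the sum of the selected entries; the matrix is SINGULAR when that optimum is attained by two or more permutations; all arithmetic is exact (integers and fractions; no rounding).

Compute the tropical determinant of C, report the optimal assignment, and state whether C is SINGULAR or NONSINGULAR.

σ = (1, 2, 3): (-6) + 19 + 7 = 20
σ = (1, 3, 2): (-6) + 21 + (-7) = 8
σ = (2, 1, 3): 10 + 25 + 7 = 42
σ = (2, 3, 1): 10 + 21 + 17 = 48
σ = (3, 1, 2): 26 + 25 + (-7) = 44
σ = (3, 2, 1): 26 + 19 + 17 = 62
Optimal value attained by: σ = (1, 3, 2).
Answer: det⊕(C) = 8; verdict: NONSINGULAR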